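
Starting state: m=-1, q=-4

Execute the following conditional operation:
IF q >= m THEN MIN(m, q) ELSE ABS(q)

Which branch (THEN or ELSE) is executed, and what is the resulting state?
Branch: ELSE, Final state: m=-1, q=4

Evaluating condition: q >= m
q = -4, m = -1
Condition is False, so ELSE branch executes
After ABS(q): m=-1, q=4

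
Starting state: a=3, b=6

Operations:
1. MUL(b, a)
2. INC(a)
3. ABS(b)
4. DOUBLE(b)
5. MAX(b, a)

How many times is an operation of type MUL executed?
1

Counting MUL operations:
Step 1: MUL(b, a) ← MUL
Total: 1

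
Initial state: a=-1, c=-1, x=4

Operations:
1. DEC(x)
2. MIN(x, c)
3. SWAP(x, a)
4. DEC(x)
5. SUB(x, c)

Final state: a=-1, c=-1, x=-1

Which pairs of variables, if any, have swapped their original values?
None

Comparing initial and final values:
a: -1 → -1
x: 4 → -1
c: -1 → -1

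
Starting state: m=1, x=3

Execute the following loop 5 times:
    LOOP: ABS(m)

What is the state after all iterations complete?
m=1, x=3

Iteration trace:
Start: m=1, x=3
After iteration 1: m=1, x=3
After iteration 2: m=1, x=3
After iteration 3: m=1, x=3
After iteration 4: m=1, x=3
After iteration 5: m=1, x=3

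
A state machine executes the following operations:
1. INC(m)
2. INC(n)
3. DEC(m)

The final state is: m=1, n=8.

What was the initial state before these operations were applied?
m=1, n=7

Working backwards:
Final state: m=1, n=8
Before step 3 (DEC(m)): m=2, n=8
Before step 2 (INC(n)): m=2, n=7
Before step 1 (INC(m)): m=1, n=7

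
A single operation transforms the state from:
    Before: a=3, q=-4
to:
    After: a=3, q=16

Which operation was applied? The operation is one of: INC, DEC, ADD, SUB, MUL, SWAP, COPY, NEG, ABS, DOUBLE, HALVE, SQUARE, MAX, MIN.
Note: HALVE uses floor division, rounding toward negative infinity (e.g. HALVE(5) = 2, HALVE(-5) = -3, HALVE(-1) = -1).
SQUARE(q)

Analyzing the change:
Before: a=3, q=-4
After: a=3, q=16
Variable q changed from -4 to 16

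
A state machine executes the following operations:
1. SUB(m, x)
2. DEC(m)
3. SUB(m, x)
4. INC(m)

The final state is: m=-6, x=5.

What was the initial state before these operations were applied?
m=4, x=5

Working backwards:
Final state: m=-6, x=5
Before step 4 (INC(m)): m=-7, x=5
Before step 3 (SUB(m, x)): m=-2, x=5
Before step 2 (DEC(m)): m=-1, x=5
Before step 1 (SUB(m, x)): m=4, x=5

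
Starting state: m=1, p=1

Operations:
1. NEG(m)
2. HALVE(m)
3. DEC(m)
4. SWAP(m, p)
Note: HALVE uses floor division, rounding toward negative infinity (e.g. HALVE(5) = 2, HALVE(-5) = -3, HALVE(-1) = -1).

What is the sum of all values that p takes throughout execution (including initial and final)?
2

Values of p at each step:
Initial: p = 1
After step 1: p = 1
After step 2: p = 1
After step 3: p = 1
After step 4: p = -2
Sum = 1 + 1 + 1 + 1 + -2 = 2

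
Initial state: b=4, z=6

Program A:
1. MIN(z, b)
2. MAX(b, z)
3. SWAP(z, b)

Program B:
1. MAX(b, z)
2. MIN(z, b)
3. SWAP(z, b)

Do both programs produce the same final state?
No

Program A final state: b=4, z=4
Program B final state: b=6, z=6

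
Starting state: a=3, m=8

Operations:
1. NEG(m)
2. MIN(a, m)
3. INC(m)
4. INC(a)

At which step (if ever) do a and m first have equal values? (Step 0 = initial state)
Step 2

a and m first become equal after step 2.

Comparing values at each step:
Initial: a=3, m=8
After step 1: a=3, m=-8
After step 2: a=-8, m=-8 ← equal!
After step 3: a=-8, m=-7
After step 4: a=-7, m=-7 ← equal!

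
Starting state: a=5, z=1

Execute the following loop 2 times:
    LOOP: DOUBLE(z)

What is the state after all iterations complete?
a=5, z=4

Iteration trace:
Start: a=5, z=1
After iteration 1: a=5, z=2
After iteration 2: a=5, z=4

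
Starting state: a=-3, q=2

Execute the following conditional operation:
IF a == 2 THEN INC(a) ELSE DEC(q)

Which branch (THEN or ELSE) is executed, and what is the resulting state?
Branch: ELSE, Final state: a=-3, q=1

Evaluating condition: a == 2
a = -3
Condition is False, so ELSE branch executes
After DEC(q): a=-3, q=1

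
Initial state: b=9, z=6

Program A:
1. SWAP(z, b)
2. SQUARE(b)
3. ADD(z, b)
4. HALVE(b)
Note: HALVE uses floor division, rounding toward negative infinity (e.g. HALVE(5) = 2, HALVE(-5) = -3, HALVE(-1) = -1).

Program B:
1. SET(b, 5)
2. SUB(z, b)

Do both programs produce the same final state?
No

Program A final state: b=18, z=45
Program B final state: b=5, z=1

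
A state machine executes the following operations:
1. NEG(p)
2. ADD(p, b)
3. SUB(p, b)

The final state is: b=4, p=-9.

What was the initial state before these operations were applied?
b=4, p=9

Working backwards:
Final state: b=4, p=-9
Before step 3 (SUB(p, b)): b=4, p=-5
Before step 2 (ADD(p, b)): b=4, p=-9
Before step 1 (NEG(p)): b=4, p=9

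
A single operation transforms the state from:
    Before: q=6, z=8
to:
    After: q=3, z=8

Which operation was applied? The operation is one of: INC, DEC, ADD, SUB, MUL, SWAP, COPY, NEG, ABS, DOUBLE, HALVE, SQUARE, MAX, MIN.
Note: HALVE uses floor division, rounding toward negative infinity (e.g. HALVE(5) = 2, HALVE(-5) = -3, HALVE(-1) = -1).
HALVE(q)

Analyzing the change:
Before: q=6, z=8
After: q=3, z=8
Variable q changed from 6 to 3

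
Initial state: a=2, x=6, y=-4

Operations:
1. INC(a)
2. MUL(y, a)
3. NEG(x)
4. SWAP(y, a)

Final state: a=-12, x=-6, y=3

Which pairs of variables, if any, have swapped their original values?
None

Comparing initial and final values:
x: 6 → -6
a: 2 → -12
y: -4 → 3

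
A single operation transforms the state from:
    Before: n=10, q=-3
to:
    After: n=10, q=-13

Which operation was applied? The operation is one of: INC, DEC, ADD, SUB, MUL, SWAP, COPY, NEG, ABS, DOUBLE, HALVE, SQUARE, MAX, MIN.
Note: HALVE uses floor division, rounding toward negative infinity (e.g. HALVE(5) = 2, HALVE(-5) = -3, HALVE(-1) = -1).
SUB(q, n)

Analyzing the change:
Before: n=10, q=-3
After: n=10, q=-13
Variable q changed from -3 to -13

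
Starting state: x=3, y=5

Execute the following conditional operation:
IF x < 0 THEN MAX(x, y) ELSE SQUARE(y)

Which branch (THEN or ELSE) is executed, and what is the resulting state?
Branch: ELSE, Final state: x=3, y=25

Evaluating condition: x < 0
x = 3
Condition is False, so ELSE branch executes
After SQUARE(y): x=3, y=25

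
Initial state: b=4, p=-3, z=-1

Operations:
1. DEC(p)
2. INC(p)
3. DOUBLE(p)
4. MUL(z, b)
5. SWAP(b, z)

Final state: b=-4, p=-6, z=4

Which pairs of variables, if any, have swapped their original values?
None

Comparing initial and final values:
b: 4 → -4
z: -1 → 4
p: -3 → -6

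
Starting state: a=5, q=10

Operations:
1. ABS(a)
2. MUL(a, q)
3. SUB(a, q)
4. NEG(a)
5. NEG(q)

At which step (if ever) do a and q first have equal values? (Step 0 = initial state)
Never

a and q never become equal during execution.

Comparing values at each step:
Initial: a=5, q=10
After step 1: a=5, q=10
After step 2: a=50, q=10
After step 3: a=40, q=10
After step 4: a=-40, q=10
After step 5: a=-40, q=-10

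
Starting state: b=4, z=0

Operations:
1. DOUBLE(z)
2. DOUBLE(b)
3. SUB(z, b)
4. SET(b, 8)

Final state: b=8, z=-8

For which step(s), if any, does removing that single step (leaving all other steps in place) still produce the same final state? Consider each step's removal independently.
Step(s) 1, 4

Testing removal of each single step:
Without step 1: final = b=8, z=-8 (same)
Without step 2: final = b=8, z=-4 (different)
Without step 3: final = b=8, z=0 (different)
Without step 4: final = b=8, z=-8 (same)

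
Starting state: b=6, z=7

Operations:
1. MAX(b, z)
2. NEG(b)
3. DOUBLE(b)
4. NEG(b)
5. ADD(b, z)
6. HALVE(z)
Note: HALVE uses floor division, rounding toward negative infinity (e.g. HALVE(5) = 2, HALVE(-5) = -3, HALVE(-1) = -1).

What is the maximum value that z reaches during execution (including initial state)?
7

Values of z at each step:
Initial: z = 7 ← maximum
After step 1: z = 7
After step 2: z = 7
After step 3: z = 7
After step 4: z = 7
After step 5: z = 7
After step 6: z = 3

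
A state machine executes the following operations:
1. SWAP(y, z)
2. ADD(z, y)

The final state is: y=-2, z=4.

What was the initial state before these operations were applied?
y=6, z=-2

Working backwards:
Final state: y=-2, z=4
Before step 2 (ADD(z, y)): y=-2, z=6
Before step 1 (SWAP(y, z)): y=6, z=-2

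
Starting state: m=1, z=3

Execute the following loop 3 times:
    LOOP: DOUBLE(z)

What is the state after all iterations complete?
m=1, z=24

Iteration trace:
Start: m=1, z=3
After iteration 1: m=1, z=6
After iteration 2: m=1, z=12
After iteration 3: m=1, z=24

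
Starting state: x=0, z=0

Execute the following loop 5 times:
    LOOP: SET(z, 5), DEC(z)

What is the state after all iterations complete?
x=0, z=4

Iteration trace:
Start: x=0, z=0
After iteration 1: x=0, z=4
After iteration 2: x=0, z=4
After iteration 3: x=0, z=4
After iteration 4: x=0, z=4
After iteration 5: x=0, z=4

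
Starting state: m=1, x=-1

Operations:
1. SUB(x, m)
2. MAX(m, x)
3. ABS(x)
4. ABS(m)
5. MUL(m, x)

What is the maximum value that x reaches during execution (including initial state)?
2

Values of x at each step:
Initial: x = -1
After step 1: x = -2
After step 2: x = -2
After step 3: x = 2 ← maximum
After step 4: x = 2
After step 5: x = 2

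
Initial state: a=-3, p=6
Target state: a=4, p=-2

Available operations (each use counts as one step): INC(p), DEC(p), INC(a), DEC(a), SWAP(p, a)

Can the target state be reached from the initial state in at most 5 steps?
Yes

Path (4 steps): DEC(p) → DEC(p) → INC(a) → SWAP(p, a)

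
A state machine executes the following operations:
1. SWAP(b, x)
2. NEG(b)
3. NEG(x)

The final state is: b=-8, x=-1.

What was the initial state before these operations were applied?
b=1, x=8

Working backwards:
Final state: b=-8, x=-1
Before step 3 (NEG(x)): b=-8, x=1
Before step 2 (NEG(b)): b=8, x=1
Before step 1 (SWAP(b, x)): b=1, x=8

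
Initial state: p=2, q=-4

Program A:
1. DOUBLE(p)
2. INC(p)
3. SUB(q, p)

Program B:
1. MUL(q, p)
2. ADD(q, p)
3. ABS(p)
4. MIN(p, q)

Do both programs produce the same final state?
No

Program A final state: p=5, q=-9
Program B final state: p=-6, q=-6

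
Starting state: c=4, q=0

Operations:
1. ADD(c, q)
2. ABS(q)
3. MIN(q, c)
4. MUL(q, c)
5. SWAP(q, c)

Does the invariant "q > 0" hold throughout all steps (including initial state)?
No, violated at the initial state

The invariant is violated at the initial state (step 0).

State at each step:
Initial: c=4, q=0
After step 1: c=4, q=0
After step 2: c=4, q=0
After step 3: c=4, q=0
After step 4: c=4, q=0
After step 5: c=0, q=4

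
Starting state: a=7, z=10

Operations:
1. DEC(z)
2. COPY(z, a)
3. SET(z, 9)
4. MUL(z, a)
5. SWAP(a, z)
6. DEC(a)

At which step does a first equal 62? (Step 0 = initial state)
Step 6

Tracing a:
Initial: a = 7
After step 1: a = 7
After step 2: a = 7
After step 3: a = 7
After step 4: a = 7
After step 5: a = 63
After step 6: a = 62 ← first occurrence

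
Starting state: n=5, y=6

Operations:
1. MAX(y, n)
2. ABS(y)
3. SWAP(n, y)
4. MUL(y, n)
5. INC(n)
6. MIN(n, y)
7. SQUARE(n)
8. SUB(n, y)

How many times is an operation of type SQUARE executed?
1

Counting SQUARE operations:
Step 7: SQUARE(n) ← SQUARE
Total: 1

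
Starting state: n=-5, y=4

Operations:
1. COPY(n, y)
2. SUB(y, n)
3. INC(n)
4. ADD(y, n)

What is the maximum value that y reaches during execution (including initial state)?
5

Values of y at each step:
Initial: y = 4
After step 1: y = 4
After step 2: y = 0
After step 3: y = 0
After step 4: y = 5 ← maximum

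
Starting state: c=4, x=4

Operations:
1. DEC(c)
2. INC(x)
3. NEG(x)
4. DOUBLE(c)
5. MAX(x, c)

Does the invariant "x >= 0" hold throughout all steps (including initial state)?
No, violated after step 3

The invariant is violated after step 3.

State at each step:
Initial: c=4, x=4
After step 1: c=3, x=4
After step 2: c=3, x=5
After step 3: c=3, x=-5
After step 4: c=6, x=-5
After step 5: c=6, x=6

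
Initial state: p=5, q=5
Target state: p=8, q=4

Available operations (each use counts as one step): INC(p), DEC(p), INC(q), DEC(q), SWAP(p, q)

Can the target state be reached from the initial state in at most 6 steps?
Yes

Path (4 steps): INC(p) → INC(p) → INC(p) → DEC(q)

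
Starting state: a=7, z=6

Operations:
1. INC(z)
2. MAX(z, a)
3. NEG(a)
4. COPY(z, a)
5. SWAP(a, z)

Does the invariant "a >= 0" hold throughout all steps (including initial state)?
No, violated after step 3

The invariant is violated after step 3.

State at each step:
Initial: a=7, z=6
After step 1: a=7, z=7
After step 2: a=7, z=7
After step 3: a=-7, z=7
After step 4: a=-7, z=-7
After step 5: a=-7, z=-7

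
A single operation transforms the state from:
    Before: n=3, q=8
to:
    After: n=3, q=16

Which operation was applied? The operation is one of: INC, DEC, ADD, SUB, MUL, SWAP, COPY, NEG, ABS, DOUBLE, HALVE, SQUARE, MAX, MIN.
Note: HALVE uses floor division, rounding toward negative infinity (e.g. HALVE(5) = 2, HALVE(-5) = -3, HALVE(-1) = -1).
DOUBLE(q)

Analyzing the change:
Before: n=3, q=8
After: n=3, q=16
Variable q changed from 8 to 16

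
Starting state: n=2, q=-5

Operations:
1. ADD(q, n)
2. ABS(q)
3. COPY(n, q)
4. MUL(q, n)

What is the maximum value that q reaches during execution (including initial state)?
9

Values of q at each step:
Initial: q = -5
After step 1: q = -3
After step 2: q = 3
After step 3: q = 3
After step 4: q = 9 ← maximum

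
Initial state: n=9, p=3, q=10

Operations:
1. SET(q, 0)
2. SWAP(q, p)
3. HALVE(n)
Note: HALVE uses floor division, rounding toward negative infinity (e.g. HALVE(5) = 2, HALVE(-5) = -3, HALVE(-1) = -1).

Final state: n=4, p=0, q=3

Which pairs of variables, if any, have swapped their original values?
None

Comparing initial and final values:
p: 3 → 0
q: 10 → 3
n: 9 → 4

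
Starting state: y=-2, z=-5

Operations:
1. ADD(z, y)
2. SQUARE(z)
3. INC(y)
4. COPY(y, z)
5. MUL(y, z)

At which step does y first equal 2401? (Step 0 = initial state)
Step 5

Tracing y:
Initial: y = -2
After step 1: y = -2
After step 2: y = -2
After step 3: y = -1
After step 4: y = 49
After step 5: y = 2401 ← first occurrence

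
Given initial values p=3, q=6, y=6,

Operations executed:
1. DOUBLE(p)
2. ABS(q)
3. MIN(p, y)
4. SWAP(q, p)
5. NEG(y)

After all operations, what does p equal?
p = 6

Tracing execution:
Step 1: DOUBLE(p) → p = 6
Step 2: ABS(q) → p = 6
Step 3: MIN(p, y) → p = 6
Step 4: SWAP(q, p) → p = 6
Step 5: NEG(y) → p = 6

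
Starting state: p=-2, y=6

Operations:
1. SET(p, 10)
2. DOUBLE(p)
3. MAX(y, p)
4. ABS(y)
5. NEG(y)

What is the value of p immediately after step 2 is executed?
p = 20

Tracing p through execution:
Initial: p = -2
After step 1 (SET(p, 10)): p = 10
After step 2 (DOUBLE(p)): p = 20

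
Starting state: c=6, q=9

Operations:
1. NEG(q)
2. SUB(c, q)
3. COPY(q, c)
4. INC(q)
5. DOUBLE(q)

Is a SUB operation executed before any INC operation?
Yes

First SUB: step 2
First INC: step 4
Since 2 < 4, SUB comes first.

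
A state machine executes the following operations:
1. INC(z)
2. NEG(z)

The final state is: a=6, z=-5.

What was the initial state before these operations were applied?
a=6, z=4

Working backwards:
Final state: a=6, z=-5
Before step 2 (NEG(z)): a=6, z=5
Before step 1 (INC(z)): a=6, z=4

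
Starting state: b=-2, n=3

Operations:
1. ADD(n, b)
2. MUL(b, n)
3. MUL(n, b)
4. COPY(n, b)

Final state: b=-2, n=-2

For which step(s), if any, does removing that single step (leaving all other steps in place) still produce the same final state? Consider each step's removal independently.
Step(s) 2, 3, 4

Testing removal of each single step:
Without step 1: final = b=-6, n=-6 (different)
Without step 2: final = b=-2, n=-2 (same)
Without step 3: final = b=-2, n=-2 (same)
Without step 4: final = b=-2, n=-2 (same)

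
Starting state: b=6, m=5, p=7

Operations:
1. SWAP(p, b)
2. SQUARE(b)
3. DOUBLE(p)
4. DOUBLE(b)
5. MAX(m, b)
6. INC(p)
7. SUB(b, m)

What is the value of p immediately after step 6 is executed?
p = 13

Tracing p through execution:
Initial: p = 7
After step 1 (SWAP(p, b)): p = 6
After step 2 (SQUARE(b)): p = 6
After step 3 (DOUBLE(p)): p = 12
After step 4 (DOUBLE(b)): p = 12
After step 5 (MAX(m, b)): p = 12
After step 6 (INC(p)): p = 13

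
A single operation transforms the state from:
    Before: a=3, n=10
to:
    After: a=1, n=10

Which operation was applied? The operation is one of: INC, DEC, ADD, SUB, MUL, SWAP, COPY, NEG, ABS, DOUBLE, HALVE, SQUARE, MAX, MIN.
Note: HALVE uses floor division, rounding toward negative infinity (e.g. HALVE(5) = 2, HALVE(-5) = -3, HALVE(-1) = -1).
HALVE(a)

Analyzing the change:
Before: a=3, n=10
After: a=1, n=10
Variable a changed from 3 to 1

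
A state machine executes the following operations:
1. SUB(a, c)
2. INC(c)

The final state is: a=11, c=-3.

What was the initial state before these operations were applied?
a=7, c=-4

Working backwards:
Final state: a=11, c=-3
Before step 2 (INC(c)): a=11, c=-4
Before step 1 (SUB(a, c)): a=7, c=-4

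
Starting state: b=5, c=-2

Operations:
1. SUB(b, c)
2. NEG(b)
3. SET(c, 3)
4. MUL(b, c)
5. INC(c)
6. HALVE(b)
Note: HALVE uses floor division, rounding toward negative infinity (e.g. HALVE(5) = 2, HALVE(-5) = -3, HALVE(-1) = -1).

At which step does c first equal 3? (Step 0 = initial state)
Step 3

Tracing c:
Initial: c = -2
After step 1: c = -2
After step 2: c = -2
After step 3: c = 3 ← first occurrence
After step 4: c = 3
After step 5: c = 4
After step 6: c = 4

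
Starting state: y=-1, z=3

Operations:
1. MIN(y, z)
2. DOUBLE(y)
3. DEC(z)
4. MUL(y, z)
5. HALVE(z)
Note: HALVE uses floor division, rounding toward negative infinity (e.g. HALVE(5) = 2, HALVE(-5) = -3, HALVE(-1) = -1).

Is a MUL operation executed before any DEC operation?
No

First MUL: step 4
First DEC: step 3
Since 4 > 3, DEC comes first.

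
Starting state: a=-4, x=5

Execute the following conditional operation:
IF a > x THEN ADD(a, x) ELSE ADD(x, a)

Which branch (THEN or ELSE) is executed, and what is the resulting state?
Branch: ELSE, Final state: a=-4, x=1

Evaluating condition: a > x
a = -4, x = 5
Condition is False, so ELSE branch executes
After ADD(x, a): a=-4, x=1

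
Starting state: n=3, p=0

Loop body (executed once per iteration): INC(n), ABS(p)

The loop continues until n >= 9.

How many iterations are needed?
6

Tracing iterations:
Initial: n=3, p=0
After iteration 1: n=4, p=0
After iteration 2: n=5, p=0
After iteration 3: n=6, p=0
After iteration 4: n=7, p=0
After iteration 5: n=8, p=0
After iteration 6: n=9, p=0
n >= 9 now holds, so the loop exits after 6 iterations.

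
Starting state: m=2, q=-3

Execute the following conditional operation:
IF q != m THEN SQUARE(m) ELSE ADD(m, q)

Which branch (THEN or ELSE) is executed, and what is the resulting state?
Branch: THEN, Final state: m=4, q=-3

Evaluating condition: q != m
q = -3, m = 2
Condition is True, so THEN branch executes
After SQUARE(m): m=4, q=-3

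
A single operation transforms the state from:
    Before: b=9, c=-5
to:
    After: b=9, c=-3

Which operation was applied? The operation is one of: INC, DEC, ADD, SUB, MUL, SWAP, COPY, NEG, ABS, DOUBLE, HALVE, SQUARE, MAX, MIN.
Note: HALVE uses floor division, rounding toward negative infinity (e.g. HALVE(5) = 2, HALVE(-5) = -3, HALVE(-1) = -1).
HALVE(c)

Analyzing the change:
Before: b=9, c=-5
After: b=9, c=-3
Variable c changed from -5 to -3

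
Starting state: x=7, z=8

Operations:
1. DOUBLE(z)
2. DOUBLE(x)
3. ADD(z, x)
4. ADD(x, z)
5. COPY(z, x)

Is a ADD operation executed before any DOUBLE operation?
No

First ADD: step 3
First DOUBLE: step 1
Since 3 > 1, DOUBLE comes first.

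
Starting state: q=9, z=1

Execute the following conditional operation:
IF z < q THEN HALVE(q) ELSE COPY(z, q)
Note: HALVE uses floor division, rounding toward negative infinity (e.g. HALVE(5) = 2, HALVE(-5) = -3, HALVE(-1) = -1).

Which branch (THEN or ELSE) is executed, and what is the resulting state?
Branch: THEN, Final state: q=4, z=1

Evaluating condition: z < q
z = 1, q = 9
Condition is True, so THEN branch executes
After HALVE(q): q=4, z=1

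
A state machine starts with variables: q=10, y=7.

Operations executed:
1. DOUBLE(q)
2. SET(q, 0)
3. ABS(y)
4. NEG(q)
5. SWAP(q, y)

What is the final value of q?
q = 7

Tracing execution:
Step 1: DOUBLE(q) → q = 20
Step 2: SET(q, 0) → q = 0
Step 3: ABS(y) → q = 0
Step 4: NEG(q) → q = 0
Step 5: SWAP(q, y) → q = 7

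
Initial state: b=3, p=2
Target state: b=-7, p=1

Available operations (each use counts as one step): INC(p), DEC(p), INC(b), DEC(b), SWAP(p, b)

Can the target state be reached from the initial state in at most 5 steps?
No

The target state cannot be reached within 5 steps.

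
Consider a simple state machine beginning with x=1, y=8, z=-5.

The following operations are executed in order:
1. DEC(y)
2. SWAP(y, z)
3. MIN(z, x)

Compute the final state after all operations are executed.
{x: 1, y: -5, z: 1}

Step-by-step execution:
Initial: x=1, y=8, z=-5
After step 1 (DEC(y)): x=1, y=7, z=-5
After step 2 (SWAP(y, z)): x=1, y=-5, z=7
After step 3 (MIN(z, x)): x=1, y=-5, z=1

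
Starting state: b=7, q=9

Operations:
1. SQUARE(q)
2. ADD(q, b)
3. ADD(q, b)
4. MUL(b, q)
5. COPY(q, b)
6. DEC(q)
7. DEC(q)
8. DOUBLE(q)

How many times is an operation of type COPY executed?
1

Counting COPY operations:
Step 5: COPY(q, b) ← COPY
Total: 1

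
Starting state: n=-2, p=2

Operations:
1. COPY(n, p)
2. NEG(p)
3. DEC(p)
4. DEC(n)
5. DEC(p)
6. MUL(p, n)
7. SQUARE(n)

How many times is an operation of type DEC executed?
3

Counting DEC operations:
Step 3: DEC(p) ← DEC
Step 4: DEC(n) ← DEC
Step 5: DEC(p) ← DEC
Total: 3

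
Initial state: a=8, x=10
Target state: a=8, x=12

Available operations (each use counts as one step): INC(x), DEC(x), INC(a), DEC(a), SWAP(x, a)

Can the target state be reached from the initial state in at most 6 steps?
Yes

Path (2 steps): INC(x) → INC(x)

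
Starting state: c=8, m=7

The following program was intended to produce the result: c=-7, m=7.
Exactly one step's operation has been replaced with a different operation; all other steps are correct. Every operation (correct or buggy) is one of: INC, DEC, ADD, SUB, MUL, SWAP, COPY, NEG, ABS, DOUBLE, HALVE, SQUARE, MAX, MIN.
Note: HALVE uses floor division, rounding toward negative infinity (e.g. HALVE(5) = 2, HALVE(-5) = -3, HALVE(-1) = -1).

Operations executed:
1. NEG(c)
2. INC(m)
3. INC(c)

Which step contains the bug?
Step 2

Trace with buggy code:
Initial: c=8, m=7
After step 1: c=-8, m=7
After step 2: c=-8, m=8
After step 3: c=-7, m=8
Actual final c=-7, m=8 ≠ expected c=-7, m=7.
Step 2 is the only position where a single-operation replacement can produce the expected result.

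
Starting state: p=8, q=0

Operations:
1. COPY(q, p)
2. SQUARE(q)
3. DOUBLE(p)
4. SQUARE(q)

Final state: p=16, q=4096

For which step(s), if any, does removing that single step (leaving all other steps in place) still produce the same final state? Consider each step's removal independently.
None - removing any single step changes the final result

Testing removal of each single step:
Without step 1: final = p=16, q=0 (different)
Without step 2: final = p=16, q=64 (different)
Without step 3: final = p=8, q=4096 (different)
Without step 4: final = p=16, q=64 (different)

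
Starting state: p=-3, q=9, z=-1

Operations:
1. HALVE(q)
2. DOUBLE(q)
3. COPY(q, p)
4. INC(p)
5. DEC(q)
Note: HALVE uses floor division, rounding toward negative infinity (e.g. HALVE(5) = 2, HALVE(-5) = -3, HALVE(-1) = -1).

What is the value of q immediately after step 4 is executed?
q = -3

Tracing q through execution:
Initial: q = 9
After step 1 (HALVE(q)): q = 4
After step 2 (DOUBLE(q)): q = 8
After step 3 (COPY(q, p)): q = -3
After step 4 (INC(p)): q = -3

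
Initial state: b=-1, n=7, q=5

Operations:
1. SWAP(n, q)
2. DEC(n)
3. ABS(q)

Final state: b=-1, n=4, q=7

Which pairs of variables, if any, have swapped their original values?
None

Comparing initial and final values:
b: -1 → -1
q: 5 → 7
n: 7 → 4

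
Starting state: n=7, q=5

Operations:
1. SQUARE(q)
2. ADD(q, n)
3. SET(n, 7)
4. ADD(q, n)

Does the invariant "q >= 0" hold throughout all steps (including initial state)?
Yes

The invariant holds at every step.

State at each step:
Initial: n=7, q=5
After step 1: n=7, q=25
After step 2: n=7, q=32
After step 3: n=7, q=32
After step 4: n=7, q=39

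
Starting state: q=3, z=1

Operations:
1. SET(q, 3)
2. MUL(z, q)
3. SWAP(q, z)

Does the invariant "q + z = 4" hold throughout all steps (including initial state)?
No, violated after step 2

The invariant is violated after step 2.

State at each step:
Initial: q=3, z=1
After step 1: q=3, z=1
After step 2: q=3, z=3
After step 3: q=3, z=3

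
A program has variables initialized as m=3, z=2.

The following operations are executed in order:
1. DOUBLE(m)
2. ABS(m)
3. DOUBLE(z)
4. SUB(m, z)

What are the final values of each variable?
{m: 2, z: 4}

Step-by-step execution:
Initial: m=3, z=2
After step 1 (DOUBLE(m)): m=6, z=2
After step 2 (ABS(m)): m=6, z=2
After step 3 (DOUBLE(z)): m=6, z=4
After step 4 (SUB(m, z)): m=2, z=4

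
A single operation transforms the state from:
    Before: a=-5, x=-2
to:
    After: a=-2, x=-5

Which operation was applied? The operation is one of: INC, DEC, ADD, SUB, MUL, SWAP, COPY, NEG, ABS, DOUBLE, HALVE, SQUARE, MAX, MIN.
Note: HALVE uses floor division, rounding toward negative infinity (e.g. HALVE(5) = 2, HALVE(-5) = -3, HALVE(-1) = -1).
SWAP(x, a)

Analyzing the change:
Before: a=-5, x=-2
After: a=-2, x=-5
Variable x changed from -2 to -5
Variable a changed from -5 to -2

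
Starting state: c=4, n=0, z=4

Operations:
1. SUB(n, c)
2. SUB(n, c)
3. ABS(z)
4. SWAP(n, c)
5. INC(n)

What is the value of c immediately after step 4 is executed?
c = -8

Tracing c through execution:
Initial: c = 4
After step 1 (SUB(n, c)): c = 4
After step 2 (SUB(n, c)): c = 4
After step 3 (ABS(z)): c = 4
After step 4 (SWAP(n, c)): c = -8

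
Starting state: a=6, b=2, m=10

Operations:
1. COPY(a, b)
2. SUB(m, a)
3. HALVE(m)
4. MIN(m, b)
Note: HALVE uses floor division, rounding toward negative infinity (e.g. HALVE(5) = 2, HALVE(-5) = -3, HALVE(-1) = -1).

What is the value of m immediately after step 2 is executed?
m = 8

Tracing m through execution:
Initial: m = 10
After step 1 (COPY(a, b)): m = 10
After step 2 (SUB(m, a)): m = 8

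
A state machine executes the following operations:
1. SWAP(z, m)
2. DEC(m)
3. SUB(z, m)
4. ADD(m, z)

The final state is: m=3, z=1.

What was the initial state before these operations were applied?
m=3, z=3

Working backwards:
Final state: m=3, z=1
Before step 4 (ADD(m, z)): m=2, z=1
Before step 3 (SUB(z, m)): m=2, z=3
Before step 2 (DEC(m)): m=3, z=3
Before step 1 (SWAP(z, m)): m=3, z=3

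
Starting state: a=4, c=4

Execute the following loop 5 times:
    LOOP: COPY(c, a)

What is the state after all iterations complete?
a=4, c=4

Iteration trace:
Start: a=4, c=4
After iteration 1: a=4, c=4
After iteration 2: a=4, c=4
After iteration 3: a=4, c=4
After iteration 4: a=4, c=4
After iteration 5: a=4, c=4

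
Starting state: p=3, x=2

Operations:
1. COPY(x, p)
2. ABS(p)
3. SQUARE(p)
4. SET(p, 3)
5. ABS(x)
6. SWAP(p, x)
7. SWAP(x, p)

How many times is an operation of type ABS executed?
2

Counting ABS operations:
Step 2: ABS(p) ← ABS
Step 5: ABS(x) ← ABS
Total: 2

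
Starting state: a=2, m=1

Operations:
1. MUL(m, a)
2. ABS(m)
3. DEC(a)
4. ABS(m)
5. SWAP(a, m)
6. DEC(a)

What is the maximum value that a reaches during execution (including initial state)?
2

Values of a at each step:
Initial: a = 2 ← maximum
After step 1: a = 2
After step 2: a = 2
After step 3: a = 1
After step 4: a = 1
After step 5: a = 2
After step 6: a = 1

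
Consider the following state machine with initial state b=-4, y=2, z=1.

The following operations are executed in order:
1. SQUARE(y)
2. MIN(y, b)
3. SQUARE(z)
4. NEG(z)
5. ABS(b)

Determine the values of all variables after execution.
{b: 4, y: -4, z: -1}

Step-by-step execution:
Initial: b=-4, y=2, z=1
After step 1 (SQUARE(y)): b=-4, y=4, z=1
After step 2 (MIN(y, b)): b=-4, y=-4, z=1
After step 3 (SQUARE(z)): b=-4, y=-4, z=1
After step 4 (NEG(z)): b=-4, y=-4, z=-1
After step 5 (ABS(b)): b=4, y=-4, z=-1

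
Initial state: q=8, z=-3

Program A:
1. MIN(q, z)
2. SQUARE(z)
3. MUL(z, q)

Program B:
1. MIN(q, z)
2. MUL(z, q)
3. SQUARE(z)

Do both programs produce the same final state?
No

Program A final state: q=-3, z=-27
Program B final state: q=-3, z=81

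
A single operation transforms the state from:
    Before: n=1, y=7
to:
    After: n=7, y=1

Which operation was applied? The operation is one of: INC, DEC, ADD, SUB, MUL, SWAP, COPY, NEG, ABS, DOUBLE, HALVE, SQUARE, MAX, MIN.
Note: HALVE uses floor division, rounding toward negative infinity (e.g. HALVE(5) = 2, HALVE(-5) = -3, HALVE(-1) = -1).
SWAP(y, n)

Analyzing the change:
Before: n=1, y=7
After: n=7, y=1
Variable y changed from 7 to 1
Variable n changed from 1 to 7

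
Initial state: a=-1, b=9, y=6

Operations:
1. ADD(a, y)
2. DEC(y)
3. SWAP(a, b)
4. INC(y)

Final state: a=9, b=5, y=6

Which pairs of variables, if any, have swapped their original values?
None

Comparing initial and final values:
b: 9 → 5
a: -1 → 9
y: 6 → 6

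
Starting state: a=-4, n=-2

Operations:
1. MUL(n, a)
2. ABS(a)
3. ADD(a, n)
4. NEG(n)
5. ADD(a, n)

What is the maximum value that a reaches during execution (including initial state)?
12

Values of a at each step:
Initial: a = -4
After step 1: a = -4
After step 2: a = 4
After step 3: a = 12 ← maximum
After step 4: a = 12
After step 5: a = 4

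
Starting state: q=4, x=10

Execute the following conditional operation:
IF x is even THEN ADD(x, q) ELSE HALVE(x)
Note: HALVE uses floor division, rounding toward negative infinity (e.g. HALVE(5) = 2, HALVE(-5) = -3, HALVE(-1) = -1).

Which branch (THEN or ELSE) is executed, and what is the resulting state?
Branch: THEN, Final state: q=4, x=14

Evaluating condition: x is even
Condition is True, so THEN branch executes
After ADD(x, q): q=4, x=14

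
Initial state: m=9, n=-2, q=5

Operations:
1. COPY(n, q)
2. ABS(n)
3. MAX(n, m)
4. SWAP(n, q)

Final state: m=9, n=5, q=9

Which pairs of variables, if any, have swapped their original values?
None

Comparing initial and final values:
q: 5 → 9
m: 9 → 9
n: -2 → 5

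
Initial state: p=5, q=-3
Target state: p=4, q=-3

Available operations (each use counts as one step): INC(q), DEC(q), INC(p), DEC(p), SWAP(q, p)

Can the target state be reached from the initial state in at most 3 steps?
Yes

Path (1 step): DEC(p)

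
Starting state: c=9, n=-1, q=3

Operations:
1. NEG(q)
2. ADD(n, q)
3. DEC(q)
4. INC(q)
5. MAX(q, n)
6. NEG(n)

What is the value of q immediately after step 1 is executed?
q = -3

Tracing q through execution:
Initial: q = 3
After step 1 (NEG(q)): q = -3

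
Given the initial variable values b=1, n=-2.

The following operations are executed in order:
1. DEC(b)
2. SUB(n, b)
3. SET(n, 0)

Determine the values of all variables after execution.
{b: 0, n: 0}

Step-by-step execution:
Initial: b=1, n=-2
After step 1 (DEC(b)): b=0, n=-2
After step 2 (SUB(n, b)): b=0, n=-2
After step 3 (SET(n, 0)): b=0, n=0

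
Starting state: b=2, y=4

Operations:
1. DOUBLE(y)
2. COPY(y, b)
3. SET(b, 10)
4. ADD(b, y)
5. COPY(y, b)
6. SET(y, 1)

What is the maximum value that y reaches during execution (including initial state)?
12

Values of y at each step:
Initial: y = 4
After step 1: y = 8
After step 2: y = 2
After step 3: y = 2
After step 4: y = 2
After step 5: y = 12 ← maximum
After step 6: y = 1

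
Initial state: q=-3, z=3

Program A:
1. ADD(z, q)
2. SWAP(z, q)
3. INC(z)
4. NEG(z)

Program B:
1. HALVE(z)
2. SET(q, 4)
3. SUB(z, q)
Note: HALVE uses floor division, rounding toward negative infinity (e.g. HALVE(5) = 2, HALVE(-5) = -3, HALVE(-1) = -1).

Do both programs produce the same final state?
No

Program A final state: q=0, z=2
Program B final state: q=4, z=-3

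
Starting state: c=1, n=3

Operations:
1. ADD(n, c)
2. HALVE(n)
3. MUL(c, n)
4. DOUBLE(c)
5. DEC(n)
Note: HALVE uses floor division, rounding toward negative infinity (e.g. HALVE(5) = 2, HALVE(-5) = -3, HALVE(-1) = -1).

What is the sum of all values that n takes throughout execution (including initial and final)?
14

Values of n at each step:
Initial: n = 3
After step 1: n = 4
After step 2: n = 2
After step 3: n = 2
After step 4: n = 2
After step 5: n = 1
Sum = 3 + 4 + 2 + 2 + 2 + 1 = 14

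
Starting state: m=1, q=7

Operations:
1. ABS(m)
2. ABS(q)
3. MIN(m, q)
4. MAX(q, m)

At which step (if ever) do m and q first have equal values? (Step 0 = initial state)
Never

m and q never become equal during execution.

Comparing values at each step:
Initial: m=1, q=7
After step 1: m=1, q=7
After step 2: m=1, q=7
After step 3: m=1, q=7
After step 4: m=1, q=7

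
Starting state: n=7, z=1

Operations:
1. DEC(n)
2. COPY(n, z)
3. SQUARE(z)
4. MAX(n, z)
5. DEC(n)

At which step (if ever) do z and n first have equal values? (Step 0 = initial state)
Step 2

z and n first become equal after step 2.

Comparing values at each step:
Initial: z=1, n=7
After step 1: z=1, n=6
After step 2: z=1, n=1 ← equal!
After step 3: z=1, n=1 ← equal!
After step 4: z=1, n=1 ← equal!
After step 5: z=1, n=0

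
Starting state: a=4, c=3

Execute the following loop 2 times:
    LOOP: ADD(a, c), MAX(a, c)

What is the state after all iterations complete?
a=10, c=3

Iteration trace:
Start: a=4, c=3
After iteration 1: a=7, c=3
After iteration 2: a=10, c=3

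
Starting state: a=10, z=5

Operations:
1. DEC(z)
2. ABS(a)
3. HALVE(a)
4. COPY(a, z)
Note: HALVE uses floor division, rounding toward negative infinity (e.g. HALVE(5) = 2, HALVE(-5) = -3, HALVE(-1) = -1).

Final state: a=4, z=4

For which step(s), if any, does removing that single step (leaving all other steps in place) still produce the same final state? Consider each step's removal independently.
Step(s) 2, 3

Testing removal of each single step:
Without step 1: final = a=5, z=5 (different)
Without step 2: final = a=4, z=4 (same)
Without step 3: final = a=4, z=4 (same)
Without step 4: final = a=5, z=4 (different)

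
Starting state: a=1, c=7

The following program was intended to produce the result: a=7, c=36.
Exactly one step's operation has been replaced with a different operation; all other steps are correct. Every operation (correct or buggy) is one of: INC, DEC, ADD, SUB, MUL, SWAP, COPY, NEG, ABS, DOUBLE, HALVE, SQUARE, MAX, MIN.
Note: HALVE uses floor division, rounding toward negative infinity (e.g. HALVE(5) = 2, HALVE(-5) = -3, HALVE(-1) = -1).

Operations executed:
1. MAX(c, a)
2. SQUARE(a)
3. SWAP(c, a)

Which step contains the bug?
Step 1

Trace with buggy code:
Initial: a=1, c=7
After step 1: a=1, c=7
After step 2: a=1, c=7
After step 3: a=7, c=1
Actual final a=7, c=1 ≠ expected a=7, c=36.
Step 1 is the only position where a single-operation replacement can produce the expected result.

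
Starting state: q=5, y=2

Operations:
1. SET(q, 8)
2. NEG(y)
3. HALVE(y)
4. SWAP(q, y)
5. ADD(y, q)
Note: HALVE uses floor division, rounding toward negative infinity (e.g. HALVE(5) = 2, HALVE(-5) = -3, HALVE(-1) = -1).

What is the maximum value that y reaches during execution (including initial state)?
8

Values of y at each step:
Initial: y = 2
After step 1: y = 2
After step 2: y = -2
After step 3: y = -1
After step 4: y = 8 ← maximum
After step 5: y = 7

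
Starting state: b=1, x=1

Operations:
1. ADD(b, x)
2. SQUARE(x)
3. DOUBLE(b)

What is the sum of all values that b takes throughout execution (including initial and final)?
9

Values of b at each step:
Initial: b = 1
After step 1: b = 2
After step 2: b = 2
After step 3: b = 4
Sum = 1 + 2 + 2 + 4 = 9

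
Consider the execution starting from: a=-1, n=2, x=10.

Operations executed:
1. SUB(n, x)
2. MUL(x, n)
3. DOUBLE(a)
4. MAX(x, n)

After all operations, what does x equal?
x = -8

Tracing execution:
Step 1: SUB(n, x) → x = 10
Step 2: MUL(x, n) → x = -80
Step 3: DOUBLE(a) → x = -80
Step 4: MAX(x, n) → x = -8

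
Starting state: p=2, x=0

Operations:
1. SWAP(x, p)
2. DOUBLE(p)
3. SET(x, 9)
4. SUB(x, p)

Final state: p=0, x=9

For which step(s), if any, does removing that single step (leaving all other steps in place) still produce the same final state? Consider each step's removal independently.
Step(s) 2, 4

Testing removal of each single step:
Without step 1: final = p=4, x=5 (different)
Without step 2: final = p=0, x=9 (same)
Without step 3: final = p=0, x=2 (different)
Without step 4: final = p=0, x=9 (same)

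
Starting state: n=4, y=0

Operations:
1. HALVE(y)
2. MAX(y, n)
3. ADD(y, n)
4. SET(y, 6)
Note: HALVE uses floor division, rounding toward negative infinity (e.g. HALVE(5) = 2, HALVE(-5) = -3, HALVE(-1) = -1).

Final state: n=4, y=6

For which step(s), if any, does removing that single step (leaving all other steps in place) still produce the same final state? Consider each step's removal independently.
Step(s) 1, 2, 3

Testing removal of each single step:
Without step 1: final = n=4, y=6 (same)
Without step 2: final = n=4, y=6 (same)
Without step 3: final = n=4, y=6 (same)
Without step 4: final = n=4, y=8 (different)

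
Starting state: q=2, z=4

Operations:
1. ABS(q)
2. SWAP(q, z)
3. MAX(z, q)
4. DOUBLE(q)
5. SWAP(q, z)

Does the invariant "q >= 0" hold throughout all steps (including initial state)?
Yes

The invariant holds at every step.

State at each step:
Initial: q=2, z=4
After step 1: q=2, z=4
After step 2: q=4, z=2
After step 3: q=4, z=4
After step 4: q=8, z=4
After step 5: q=4, z=8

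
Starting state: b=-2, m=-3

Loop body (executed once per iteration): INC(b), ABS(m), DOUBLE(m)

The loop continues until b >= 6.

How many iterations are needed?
8

Tracing iterations:
Initial: b=-2, m=-3
After iteration 1: b=-1, m=6
After iteration 2: b=0, m=12
After iteration 3: b=1, m=24
After iteration 4: b=2, m=48
After iteration 5: b=3, m=96
After iteration 6: b=4, m=192
After iteration 7: b=5, m=384
After iteration 8: b=6, m=768
b >= 6 now holds, so the loop exits after 8 iterations.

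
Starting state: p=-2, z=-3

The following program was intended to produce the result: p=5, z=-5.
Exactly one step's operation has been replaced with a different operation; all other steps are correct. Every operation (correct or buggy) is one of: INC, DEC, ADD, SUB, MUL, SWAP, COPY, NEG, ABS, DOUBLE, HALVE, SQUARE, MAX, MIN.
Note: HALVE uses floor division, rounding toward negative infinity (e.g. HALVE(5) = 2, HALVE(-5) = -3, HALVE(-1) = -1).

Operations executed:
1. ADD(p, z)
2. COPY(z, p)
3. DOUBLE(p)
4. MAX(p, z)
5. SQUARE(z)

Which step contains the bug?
Step 5

Trace with buggy code:
Initial: p=-2, z=-3
After step 1: p=-5, z=-3
After step 2: p=-5, z=-5
After step 3: p=-10, z=-5
After step 4: p=-5, z=-5
After step 5: p=-5, z=25
Actual final p=-5, z=25 ≠ expected p=5, z=-5.
Step 5 is the only position where a single-operation replacement can produce the expected result.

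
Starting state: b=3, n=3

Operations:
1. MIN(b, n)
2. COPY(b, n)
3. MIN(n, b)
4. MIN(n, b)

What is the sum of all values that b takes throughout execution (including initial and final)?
15

Values of b at each step:
Initial: b = 3
After step 1: b = 3
After step 2: b = 3
After step 3: b = 3
After step 4: b = 3
Sum = 3 + 3 + 3 + 3 + 3 = 15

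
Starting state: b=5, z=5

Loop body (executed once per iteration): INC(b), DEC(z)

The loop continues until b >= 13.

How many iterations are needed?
8

Tracing iterations:
Initial: b=5, z=5
After iteration 1: b=6, z=4
After iteration 2: b=7, z=3
After iteration 3: b=8, z=2
After iteration 4: b=9, z=1
After iteration 5: b=10, z=0
After iteration 6: b=11, z=-1
After iteration 7: b=12, z=-2
After iteration 8: b=13, z=-3
b >= 13 now holds, so the loop exits after 8 iterations.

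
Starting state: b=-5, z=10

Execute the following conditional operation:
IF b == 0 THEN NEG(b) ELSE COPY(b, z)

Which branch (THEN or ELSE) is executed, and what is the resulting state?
Branch: ELSE, Final state: b=10, z=10

Evaluating condition: b == 0
b = -5
Condition is False, so ELSE branch executes
After COPY(b, z): b=10, z=10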